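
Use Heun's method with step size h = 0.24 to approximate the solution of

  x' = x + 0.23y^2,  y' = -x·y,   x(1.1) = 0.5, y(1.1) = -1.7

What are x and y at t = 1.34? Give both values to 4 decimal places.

Heun on (x,y): k1 = f(t_n, state_n); k2 = f(t_n + h, state_n + h·k1); state_{n+1} = state_n + (h/2)·(k1 + k2).
1.100000: (0.500000, -1.700000)
  k1 = (1.164700, 0.850000)
  predictor → (0.779528, -1.496000)
  k2 = (1.294272, 1.166174)
  → (0.795077, -1.458059)
(x(1.34), y(1.34)) ≈ (0.7951, -1.4581)

0.7951, -1.4581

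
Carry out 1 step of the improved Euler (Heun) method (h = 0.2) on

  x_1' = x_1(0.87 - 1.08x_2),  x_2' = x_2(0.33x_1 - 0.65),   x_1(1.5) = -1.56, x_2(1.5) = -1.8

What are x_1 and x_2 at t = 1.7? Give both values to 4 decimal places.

Heun on (x_1,x_2): k1 = f(t_n, state_n); k2 = f(t_n + h, state_n + h·k1); state_{n+1} = state_n + (h/2)·(k1 + k2).
1.500000: (-1.560000, -1.800000)
  k1 = (-4.389840, 2.096640)
  predictor → (-2.437968, -1.380672)
  k2 = (-5.756349, 2.008228)
  → (-2.574619, -1.389513)
(x_1(1.7), x_2(1.7)) ≈ (-2.5746, -1.3895)

-2.5746, -1.3895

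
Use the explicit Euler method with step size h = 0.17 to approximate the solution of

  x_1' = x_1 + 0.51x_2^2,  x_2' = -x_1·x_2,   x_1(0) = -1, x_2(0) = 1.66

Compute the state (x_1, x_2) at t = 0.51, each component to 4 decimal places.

-0.4532, 2.5412

Euler on (x_1,x_2): x_1_{n+1} = x_1_n + h·x_1', x_2_{n+1} = x_2_n + h·x_2'.
0.000000: (-1.000000, 1.660000); f=(0.405356, 1.660000) → (-0.931089, 1.942200)
0.170000: (-0.931089, 1.942200); f=(0.992702, 1.808362) → (-0.762330, 2.249622)
0.340000: (-0.762330, 2.249622); f=(1.818676, 1.714954) → (-0.453155, 2.541164)
(x_1(0.51), x_2(0.51)) ≈ (-0.4532, 2.5412)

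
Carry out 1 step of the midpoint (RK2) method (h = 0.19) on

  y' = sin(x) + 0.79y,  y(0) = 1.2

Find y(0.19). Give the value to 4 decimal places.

Midpoint: k1 = f(x_n, y_n); k2 = f(x_n + h/2, y_n + (h/2)·k1); y_{n+1} = y_n + h·k2.
x=0.000000, y=1.200000:
  k1 = f(0.000000, 1.200000) = 0.948000
  k2 = f(0.095000, 1.290060) = 1.114005
  y ← 1.200000 + 0.19·1.114005 = 1.411661
y(0.19) ≈ 1.4117

1.4117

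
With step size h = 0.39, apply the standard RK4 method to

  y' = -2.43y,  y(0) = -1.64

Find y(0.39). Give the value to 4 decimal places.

-0.6447

RK4: k1 = f(x_n, y_n); k2 = f(x_n + h/2, y_n + (h/2)·k1); k3 = f(x_n + h/2, y_n + (h/2)·k2); k4 = f(x_n + h, y_n + h·k3); y_{n+1} = y_n + (h/6)·(k1 + 2k2 + 2k3 + k4).
x=0.000000, y=-1.640000:
  k1 = f(0.000000, -1.640000) = 3.985200
  k2 = f(0.195000, -0.862886) = 2.096813
  k3 = f(0.195000, -1.231121) = 2.991625
  k4 = f(0.390000, -0.473266) = 1.150037
  y ← -1.640000 + (0.39/6)·(k1 + 2k2 + 2k3 + k4) = -0.644713
y(0.39) ≈ -0.6447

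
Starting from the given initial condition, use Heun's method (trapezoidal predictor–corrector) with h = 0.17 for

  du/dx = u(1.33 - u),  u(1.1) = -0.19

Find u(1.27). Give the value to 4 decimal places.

-0.2464

Heun: k1 = f(x_n, u_n); k2 = f(x_n + h, u_n + h·k1); u_{n+1} = u_n + (h/2)·(k1 + k2).
x=1.100000, u=-0.190000:
  k1 = f(1.100000, -0.190000) = -0.288800
  k2 = f(1.270000, -0.239096) = -0.375165
  u ← -0.190000 + (0.17/2)·(-0.288800 + (-0.375165)) = -0.246437
u(1.27) ≈ -0.2464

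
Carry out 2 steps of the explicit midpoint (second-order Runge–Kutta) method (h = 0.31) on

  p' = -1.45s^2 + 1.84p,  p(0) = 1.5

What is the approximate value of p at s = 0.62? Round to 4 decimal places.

4.3771

Midpoint: k1 = f(s_n, p_n); k2 = f(s_n + h/2, p_n + (h/2)·k1); p_{n+1} = p_n + h·k2.
s=0.000000, p=1.500000:
  k1 = f(0.000000, 1.500000) = 2.760000
  k2 = f(0.155000, 1.927800) = 3.512316
  p ← 1.500000 + 0.31·3.512316 = 2.588818
s=0.310000, p=2.588818:
  k1 = f(0.310000, 2.588818) = 4.624080
  k2 = f(0.465000, 3.305550) = 5.768686
  p ← 2.588818 + 0.31·5.768686 = 4.377111
p(0.62) ≈ 4.3771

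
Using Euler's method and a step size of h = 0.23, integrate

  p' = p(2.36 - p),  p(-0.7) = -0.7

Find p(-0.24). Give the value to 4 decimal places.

Euler: p_{n+1} = p_n + h·f(s_n, p_n).
s=-0.700000, p=-0.700000: f=-2.142000 → p ← -0.700000 + 0.23·(-2.142000) = -1.192660
s=-0.470000, p=-1.192660: f=-4.237115 → p ← -1.192660 + 0.23·(-4.237115) = -2.167197
p(-0.24) ≈ -2.1672

-2.1672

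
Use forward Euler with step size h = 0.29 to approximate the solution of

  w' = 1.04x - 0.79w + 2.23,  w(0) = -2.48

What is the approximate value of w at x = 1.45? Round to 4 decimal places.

Euler: w_{n+1} = w_n + h·f(x_n, w_n).
x=0.000000, w=-2.480000: f=4.189200 → w ← -2.480000 + 0.29·4.189200 = -1.265132
x=0.290000, w=-1.265132: f=3.531054 → w ← -1.265132 + 0.29·3.531054 = -0.241126
x=0.580000, w=-0.241126: f=3.023690 → w ← -0.241126 + 0.29·3.023690 = 0.635744
x=0.870000, w=0.635744: f=2.632562 → w ← 0.635744 + 0.29·2.632562 = 1.399187
x=1.160000, w=1.399187: f=2.331042 → w ← 1.399187 + 0.29·2.331042 = 2.075189
w(1.45) ≈ 2.0752

2.0752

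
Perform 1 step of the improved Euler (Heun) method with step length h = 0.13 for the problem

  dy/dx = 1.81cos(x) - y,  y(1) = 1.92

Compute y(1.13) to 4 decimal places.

1.7921

Heun: k1 = f(x_n, y_n); k2 = f(x_n + h, y_n + h·k1); y_{n+1} = y_n + (h/2)·(k1 + k2).
x=1.000000, y=1.920000:
  k1 = f(1.000000, 1.920000) = -0.942053
  k2 = f(1.130000, 1.797533) = -1.025279
  y ← 1.920000 + (0.13/2)·(-0.942053 + (-1.025279)) = 1.792123
y(1.13) ≈ 1.7921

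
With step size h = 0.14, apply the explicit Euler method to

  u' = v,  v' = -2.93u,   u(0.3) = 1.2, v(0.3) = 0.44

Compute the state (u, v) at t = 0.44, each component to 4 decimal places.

Euler on (u,v): u_{n+1} = u_n + h·u', v_{n+1} = v_n + h·v'.
0.300000: (1.200000, 0.440000); f=(0.440000, -3.516000) → (1.261600, -0.052240)
(u(0.44), v(0.44)) ≈ (1.2616, -0.0522)

1.2616, -0.0522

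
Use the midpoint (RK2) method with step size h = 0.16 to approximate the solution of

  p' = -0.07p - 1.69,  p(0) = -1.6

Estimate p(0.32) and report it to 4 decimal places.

Midpoint: k1 = f(x_n, p_n); k2 = f(x_n + h/2, p_n + (h/2)·k1); p_{n+1} = p_n + h·k2.
x=0.000000, p=-1.600000:
  k1 = f(0.000000, -1.600000) = -1.578000
  k2 = f(0.080000, -1.726240) = -1.569163
  p ← -1.600000 + 0.16·(-1.569163) = -1.851066
x=0.160000, p=-1.851066:
  k1 = f(0.160000, -1.851066) = -1.560425
  k2 = f(0.240000, -1.975900) = -1.551687
  p ← -1.851066 + 0.16·(-1.551687) = -2.099336
p(0.32) ≈ -2.0993

-2.0993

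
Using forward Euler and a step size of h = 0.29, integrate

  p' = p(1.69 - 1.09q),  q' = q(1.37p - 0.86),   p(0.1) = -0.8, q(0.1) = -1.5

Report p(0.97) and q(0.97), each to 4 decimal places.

Euler on (p,q): p_{n+1} = p_n + h·p', q_{n+1} = q_n + h·q'.
0.100000: (-0.800000, -1.500000); f=(-2.660000, 2.934000) → (-1.571400, -0.649140)
0.390000: (-1.571400, -0.649140); f=(-3.767530, 1.955741) → (-2.663984, -0.081975)
0.680000: (-2.663984, -0.081975); f=(-4.740167, 0.369680) → (-4.038632, 0.025232)
(p(0.97), q(0.97)) ≈ (-4.0386, 0.0252)

-4.0386, 0.0252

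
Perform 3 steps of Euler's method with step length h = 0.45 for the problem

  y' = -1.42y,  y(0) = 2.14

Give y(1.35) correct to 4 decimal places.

Euler: y_{n+1} = y_n + h·f(x_n, y_n).
x=0.000000, y=2.140000: f=-3.038800 → y ← 2.140000 + 0.45·(-3.038800) = 0.772540
x=0.450000, y=0.772540: f=-1.097007 → y ← 0.772540 + 0.45·(-1.097007) = 0.278887
x=0.900000, y=0.278887: f=-0.396019 → y ← 0.278887 + 0.45·(-0.396019) = 0.100678
y(1.35) ≈ 0.1007

0.1007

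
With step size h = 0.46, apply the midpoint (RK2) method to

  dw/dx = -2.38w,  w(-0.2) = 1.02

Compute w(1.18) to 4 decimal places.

Midpoint: k1 = f(x_n, w_n); k2 = f(x_n + h/2, w_n + (h/2)·k1); w_{n+1} = w_n + h·k2.
x=-0.200000, w=1.020000:
  k1 = f(-0.200000, 1.020000) = -2.427600
  k2 = f(0.030000, 0.461652) = -1.098732
  w ← 1.020000 + 0.46·(-1.098732) = 0.514583
x=0.260000, w=0.514583:
  k1 = f(0.260000, 0.514583) = -1.224708
  k2 = f(0.490000, 0.232900) = -0.554303
  w ← 0.514583 + 0.46·(-0.554303) = 0.259604
x=0.720000, w=0.259604:
  k1 = f(0.720000, 0.259604) = -0.617857
  k2 = f(0.950000, 0.117497) = -0.279642
  w ← 0.259604 + 0.46·(-0.279642) = 0.130969
w(1.18) ≈ 0.1310

0.1310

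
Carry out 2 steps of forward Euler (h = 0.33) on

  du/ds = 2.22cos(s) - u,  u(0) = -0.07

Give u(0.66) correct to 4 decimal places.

Euler: u_{n+1} = u_n + h·f(s_n, u_n).
s=0.000000, u=-0.070000: f=2.290000 → u ← -0.070000 + 0.33·2.290000 = 0.685700
s=0.330000, u=0.685700: f=1.414514 → u ← 0.685700 + 0.33·1.414514 = 1.152490
u(0.66) ≈ 1.1525

1.1525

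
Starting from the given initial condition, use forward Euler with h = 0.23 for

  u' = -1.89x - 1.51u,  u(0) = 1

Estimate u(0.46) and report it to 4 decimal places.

0.3260

Euler: u_{n+1} = u_n + h·f(x_n, u_n).
x=0.000000, u=1.000000: f=-1.510000 → u ← 1.000000 + 0.23·(-1.510000) = 0.652700
x=0.230000, u=0.652700: f=-1.420277 → u ← 0.652700 + 0.23·(-1.420277) = 0.326036
u(0.46) ≈ 0.3260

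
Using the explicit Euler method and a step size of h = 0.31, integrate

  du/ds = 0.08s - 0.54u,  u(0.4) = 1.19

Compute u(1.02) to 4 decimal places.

0.8508

Euler: u_{n+1} = u_n + h·f(s_n, u_n).
s=0.400000, u=1.190000: f=-0.610600 → u ← 1.190000 + 0.31·(-0.610600) = 1.000714
s=0.710000, u=1.000714: f=-0.483586 → u ← 1.000714 + 0.31·(-0.483586) = 0.850802
u(1.02) ≈ 0.8508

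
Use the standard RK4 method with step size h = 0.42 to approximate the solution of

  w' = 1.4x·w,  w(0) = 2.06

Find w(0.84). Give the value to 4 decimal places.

3.3754

RK4: k1 = f(x_n, w_n); k2 = f(x_n + h/2, w_n + (h/2)·k1); k3 = f(x_n + h/2, w_n + (h/2)·k2); k4 = f(x_n + h, w_n + h·k3); w_{n+1} = w_n + (h/6)·(k1 + 2k2 + 2k3 + k4).
x=0.000000, w=2.060000:
  k1 = f(0.000000, 2.060000) = 0.000000
  k2 = f(0.210000, 2.060000) = 0.605640
  k3 = f(0.210000, 2.187184) = 0.643032
  k4 = f(0.420000, 2.330074) = 1.370083
  w ← 2.060000 + (0.42/6)·(k1 + 2k2 + 2k3 + k4) = 2.330720
x=0.420000, w=2.330720:
  k1 = f(0.420000, 2.330720) = 1.370463
  k2 = f(0.630000, 2.618517) = 2.309532
  k3 = f(0.630000, 2.815722) = 2.483467
  k4 = f(0.840000, 3.373776) = 3.967560
  w ← 2.330720 + (0.42/6)·(k1 + 2k2 + 2k3 + k4) = 3.375401
w(0.84) ≈ 3.3754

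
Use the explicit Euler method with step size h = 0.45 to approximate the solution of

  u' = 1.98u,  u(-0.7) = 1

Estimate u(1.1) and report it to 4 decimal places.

Euler: u_{n+1} = u_n + h·f(t_n, u_n).
t=-0.700000, u=1.000000: f=1.980000 → u ← 1.000000 + 0.45·1.980000 = 1.891000
t=-0.250000, u=1.891000: f=3.744180 → u ← 1.891000 + 0.45·3.744180 = 3.575881
t=0.200000, u=3.575881: f=7.080244 → u ← 3.575881 + 0.45·7.080244 = 6.761991
t=0.650000, u=6.761991: f=13.388742 → u ← 6.761991 + 0.45·13.388742 = 12.786925
u(1.1) ≈ 12.7869

12.7869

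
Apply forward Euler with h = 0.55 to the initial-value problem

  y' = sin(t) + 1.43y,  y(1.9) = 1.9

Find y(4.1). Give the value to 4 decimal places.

23.3611

Euler: y_{n+1} = y_n + h·f(t_n, y_n).
t=1.900000, y=1.900000: f=3.663300 → y ← 1.900000 + 0.55·3.663300 = 3.914815
t=2.450000, y=3.914815: f=6.235950 → y ← 3.914815 + 0.55·6.235950 = 7.344588
t=3.000000, y=7.344588: f=10.643880 → y ← 7.344588 + 0.55·10.643880 = 13.198722
t=3.550000, y=13.198722: f=18.477024 → y ← 13.198722 + 0.55·18.477024 = 23.361085
y(4.1) ≈ 23.3611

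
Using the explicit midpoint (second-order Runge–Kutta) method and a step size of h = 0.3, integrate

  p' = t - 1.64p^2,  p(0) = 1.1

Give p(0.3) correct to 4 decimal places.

0.8283

Midpoint: k1 = f(t_n, p_n); k2 = f(t_n + h/2, p_n + (h/2)·k1); p_{n+1} = p_n + h·k2.
t=0.000000, p=1.100000:
  k1 = f(0.000000, 1.100000) = -1.984400
  k2 = f(0.150000, 0.802340) = -0.905749
  p ← 1.100000 + 0.3·(-0.905749) = 0.828275
p(0.3) ≈ 0.8283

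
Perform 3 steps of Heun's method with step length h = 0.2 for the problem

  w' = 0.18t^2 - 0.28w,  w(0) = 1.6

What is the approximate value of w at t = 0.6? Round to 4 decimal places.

Heun: k1 = f(t_n, w_n); k2 = f(t_n + h, w_n + h·k1); w_{n+1} = w_n + (h/2)·(k1 + k2).
t=0.000000, w=1.600000:
  k1 = f(0.000000, 1.600000) = -0.448000
  k2 = f(0.200000, 1.510400) = -0.415712
  w ← 1.600000 + (0.2/2)·(-0.448000 + (-0.415712)) = 1.513629
t=0.200000, w=1.513629:
  k1 = f(0.200000, 1.513629) = -0.416616
  k2 = f(0.400000, 1.430306) = -0.371686
  w ← 1.513629 + (0.2/2)·(-0.416616 + (-0.371686)) = 1.434799
t=0.400000, w=1.434799:
  k1 = f(0.400000, 1.434799) = -0.372944
  k2 = f(0.600000, 1.360210) = -0.316059
  w ← 1.434799 + (0.2/2)·(-0.372944 + (-0.316059)) = 1.365898
w(0.6) ≈ 1.3659

1.3659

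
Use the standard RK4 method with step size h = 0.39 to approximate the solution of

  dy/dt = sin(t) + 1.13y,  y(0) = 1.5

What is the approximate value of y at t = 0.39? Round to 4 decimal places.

2.4179

RK4: k1 = f(t_n, y_n); k2 = f(t_n + h/2, y_n + (h/2)·k1); k3 = f(t_n + h/2, y_n + (h/2)·k2); k4 = f(t_n + h, y_n + h·k3); y_{n+1} = y_n + (h/6)·(k1 + 2k2 + 2k3 + k4).
t=0.000000, y=1.500000:
  k1 = f(0.000000, 1.500000) = 1.695000
  k2 = f(0.195000, 1.830525) = 2.262260
  k3 = f(0.195000, 1.941141) = 2.387255
  k4 = f(0.390000, 2.431030) = 3.127252
  y ← 1.500000 + (0.39/6)·(k1 + 2k2 + 2k3 + k4) = 2.417883
y(0.39) ≈ 2.4179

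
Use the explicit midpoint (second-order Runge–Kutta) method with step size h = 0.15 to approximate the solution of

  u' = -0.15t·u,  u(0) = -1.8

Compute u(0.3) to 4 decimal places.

Midpoint: k1 = f(t_n, u_n); k2 = f(t_n + h/2, u_n + (h/2)·k1); u_{n+1} = u_n + h·k2.
t=0.000000, u=-1.800000:
  k1 = f(0.000000, -1.800000) = 0.000000
  k2 = f(0.075000, -1.800000) = 0.020250
  u ← -1.800000 + 0.15·0.020250 = -1.796963
t=0.150000, u=-1.796963:
  k1 = f(0.150000, -1.796963) = 0.040432
  k2 = f(0.225000, -1.793930) = 0.060545
  u ← -1.796963 + 0.15·0.060545 = -1.787881
u(0.3) ≈ -1.7879

-1.7879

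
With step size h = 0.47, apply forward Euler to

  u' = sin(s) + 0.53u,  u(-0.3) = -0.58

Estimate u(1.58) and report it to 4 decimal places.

-0.7870

Euler: u_{n+1} = u_n + h·f(s_n, u_n).
s=-0.300000, u=-0.580000: f=-0.602920 → u ← -0.580000 + 0.47·(-0.602920) = -0.863372
s=0.170000, u=-0.863372: f=-0.288405 → u ← -0.863372 + 0.47·(-0.288405) = -0.998923
s=0.640000, u=-0.998923: f=0.067766 → u ← -0.998923 + 0.47·0.067766 = -0.967073
s=1.110000, u=-0.967073: f=0.383150 → u ← -0.967073 + 0.47·0.383150 = -0.786992
u(1.58) ≈ -0.7870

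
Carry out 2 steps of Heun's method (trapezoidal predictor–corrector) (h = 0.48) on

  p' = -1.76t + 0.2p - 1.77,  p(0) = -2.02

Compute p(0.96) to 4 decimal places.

-5.1681

Heun: k1 = f(t_n, p_n); k2 = f(t_n + h, p_n + h·k1); p_{n+1} = p_n + (h/2)·(k1 + k2).
t=0.000000, p=-2.020000:
  k1 = f(0.000000, -2.020000) = -2.174000
  k2 = f(0.480000, -3.063520) = -3.227504
  p ← -2.020000 + (0.48/2)·(-2.174000 + (-3.227504)) = -3.316361
t=0.480000, p=-3.316361:
  k1 = f(0.480000, -3.316361) = -3.278072
  k2 = f(0.960000, -4.889836) = -4.437567
  p ← -3.316361 + (0.48/2)·(-3.278072 + (-4.437567)) = -5.168114
p(0.96) ≈ -5.1681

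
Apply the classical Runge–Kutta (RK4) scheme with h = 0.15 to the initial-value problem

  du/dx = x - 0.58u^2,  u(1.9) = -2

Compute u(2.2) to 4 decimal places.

RK4: k1 = f(x_n, u_n); k2 = f(x_n + h/2, u_n + (h/2)·k1); k3 = f(x_n + h/2, u_n + (h/2)·k2); k4 = f(x_n + h, u_n + h·k3); u_{n+1} = u_n + (h/6)·(k1 + 2k2 + 2k3 + k4).
x=1.900000, u=-2.000000:
  k1 = f(1.900000, -2.000000) = -0.420000
  k2 = f(1.975000, -2.031500) = -0.418656
  k3 = f(1.975000, -2.031399) = -0.418418
  k4 = f(2.050000, -2.062763) = -0.417894
  u ← -2.000000 + (0.15/6)·(k1 + 2k2 + 2k3 + k4) = -2.062801
x=2.050000, u=-2.062801:
  k1 = f(2.050000, -2.062801) = -0.417986
  k2 = f(2.125000, -2.094150) = -0.418569
  k3 = f(2.125000, -2.094194) = -0.418675
  k4 = f(2.200000, -2.125602) = -0.420547
  u ← -2.062801 + (0.15/6)·(k1 + 2k2 + 2k3 + k4) = -2.125627
u(2.2) ≈ -2.1256

-2.1256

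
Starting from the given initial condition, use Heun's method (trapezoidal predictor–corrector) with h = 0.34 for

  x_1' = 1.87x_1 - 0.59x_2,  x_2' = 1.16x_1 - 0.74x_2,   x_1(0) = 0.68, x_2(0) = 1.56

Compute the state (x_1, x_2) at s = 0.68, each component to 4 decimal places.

Heun on (x_1,x_2): k1 = f(s_n, state_n); k2 = f(s_n + h, state_n + h·k1); state_{n+1} = state_n + (h/2)·(k1 + k2).
0.000000: (0.680000, 1.560000)
  k1 = (0.351200, -0.365600)
  predictor → (0.799408, 1.435696)
  k2 = (0.647832, -0.135102)
  → (0.849835, 1.474881)
0.340000: (0.849835, 1.474881)
  k1 = (0.719013, -0.105603)
  predictor → (1.094300, 1.438976)
  k2 = (1.197345, 0.204546)
  → (1.175616, 1.491701)
(x_1(0.68), x_2(0.68)) ≈ (1.1756, 1.4917)

1.1756, 1.4917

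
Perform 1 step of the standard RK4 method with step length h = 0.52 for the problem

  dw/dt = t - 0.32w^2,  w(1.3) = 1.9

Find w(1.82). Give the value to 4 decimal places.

RK4: k1 = f(t_n, w_n); k2 = f(t_n + h/2, w_n + (h/2)·k1); k3 = f(t_n + h/2, w_n + (h/2)·k2); k4 = f(t_n + h, w_n + h·k3); w_{n+1} = w_n + (h/6)·(k1 + 2k2 + 2k3 + k4).
t=1.300000, w=1.900000:
  k1 = f(1.300000, 1.900000) = 0.144800
  k2 = f(1.560000, 1.937648) = 0.358566
  k3 = f(1.560000, 1.993227) = 0.288654
  k4 = f(1.820000, 2.050100) = 0.475068
  w ← 1.900000 + (0.52/6)·(k1 + 2k2 + 2k3 + k4) = 2.065907
w(1.82) ≈ 2.0659

2.0659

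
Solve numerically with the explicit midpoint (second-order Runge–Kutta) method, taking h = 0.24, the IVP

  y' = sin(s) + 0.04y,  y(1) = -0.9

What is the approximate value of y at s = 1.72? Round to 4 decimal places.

-0.2260

Midpoint: k1 = f(s_n, y_n); k2 = f(s_n + h/2, y_n + (h/2)·k1); y_{n+1} = y_n + h·k2.
s=1.000000, y=-0.900000:
  k1 = f(1.000000, -0.900000) = 0.805471
  k2 = f(1.120000, -0.803343) = 0.867967
  y ← -0.900000 + 0.24·0.867967 = -0.691688
s=1.240000, y=-0.691688:
  k1 = f(1.240000, -0.691688) = 0.918116
  k2 = f(1.360000, -0.581514) = 0.954604
  y ← -0.691688 + 0.24·0.954604 = -0.462583
s=1.480000, y=-0.462583:
  k1 = f(1.480000, -0.462583) = 0.977378
  k2 = f(1.600000, -0.345298) = 0.985762
  y ← -0.462583 + 0.24·0.985762 = -0.226000
y(1.72) ≈ -0.2260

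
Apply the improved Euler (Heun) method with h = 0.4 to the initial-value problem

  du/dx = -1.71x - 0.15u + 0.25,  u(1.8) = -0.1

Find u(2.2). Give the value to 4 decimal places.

-1.3282

Heun: k1 = f(x_n, u_n); k2 = f(x_n + h, u_n + h·k1); u_{n+1} = u_n + (h/2)·(k1 + k2).
x=1.800000, u=-0.100000:
  k1 = f(1.800000, -0.100000) = -2.813000
  k2 = f(2.200000, -1.225200) = -3.328220
  u ← -0.100000 + (0.4/2)·(-2.813000 + (-3.328220)) = -1.328244
u(2.2) ≈ -1.3282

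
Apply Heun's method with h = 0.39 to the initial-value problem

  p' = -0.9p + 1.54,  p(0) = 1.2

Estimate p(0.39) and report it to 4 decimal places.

1.3479

Heun: k1 = f(x_n, p_n); k2 = f(x_n + h, p_n + h·k1); p_{n+1} = p_n + (h/2)·(k1 + k2).
x=0.000000, p=1.200000:
  k1 = f(0.000000, 1.200000) = 0.460000
  k2 = f(0.390000, 1.379400) = 0.298540
  p ← 1.200000 + (0.39/2)·(0.460000 + 0.298540) = 1.347915
p(0.39) ≈ 1.3479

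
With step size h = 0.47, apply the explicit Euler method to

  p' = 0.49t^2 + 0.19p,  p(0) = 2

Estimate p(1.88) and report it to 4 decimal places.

3.5558

Euler: p_{n+1} = p_n + h·f(t_n, p_n).
t=0.000000, p=2.000000: f=0.380000 → p ← 2.000000 + 0.47·0.380000 = 2.178600
t=0.470000, p=2.178600: f=0.522175 → p ← 2.178600 + 0.47·0.522175 = 2.424022
t=0.940000, p=2.424022: f=0.893528 → p ← 2.424022 + 0.47·0.893528 = 2.843981
t=1.410000, p=2.843981: f=1.514525 → p ← 2.843981 + 0.47·1.514525 = 3.555807
p(1.88) ≈ 3.5558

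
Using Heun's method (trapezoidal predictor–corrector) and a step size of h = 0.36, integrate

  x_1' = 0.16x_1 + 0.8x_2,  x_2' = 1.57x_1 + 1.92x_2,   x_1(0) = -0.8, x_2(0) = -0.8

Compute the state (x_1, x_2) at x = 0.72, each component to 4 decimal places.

-2.2850, -5.4417

Heun on (x_1,x_2): k1 = f(x_n, state_n); k2 = f(x_n + h, state_n + h·k1); state_{n+1} = state_n + (h/2)·(k1 + k2).
0.000000: (-0.800000, -0.800000)
  k1 = (-0.768000, -2.792000)
  predictor → (-1.076480, -1.805120)
  k2 = (-1.616333, -5.155904)
  → (-1.229180, -2.230623)
0.360000: (-1.229180, -2.230623)
  k1 = (-1.981167, -6.212608)
  predictor → (-1.942400, -4.467162)
  k2 = (-3.884513, -11.626518)
  → (-2.285002, -5.441665)
(x_1(0.72), x_2(0.72)) ≈ (-2.2850, -5.4417)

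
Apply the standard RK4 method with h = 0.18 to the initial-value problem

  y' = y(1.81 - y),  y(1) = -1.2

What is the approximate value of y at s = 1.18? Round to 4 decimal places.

RK4: k1 = f(s_n, y_n); k2 = f(s_n + h/2, y_n + (h/2)·k1); k3 = f(s_n + h/2, y_n + (h/2)·k2); k4 = f(s_n + h, y_n + h·k3); y_{n+1} = y_n + (h/6)·(k1 + 2k2 + 2k3 + k4).
s=1.000000, y=-1.200000:
  k1 = f(1.000000, -1.200000) = -3.612000
  k2 = f(1.090000, -1.525080) = -5.086264
  k3 = f(1.090000, -1.657764) = -5.748733
  k4 = f(1.180000, -2.234772) = -9.039143
  y ← -1.200000 + (0.18/6)·(k1 + 2k2 + 2k3 + k4) = -2.229634
y(1.18) ≈ -2.2296

-2.2296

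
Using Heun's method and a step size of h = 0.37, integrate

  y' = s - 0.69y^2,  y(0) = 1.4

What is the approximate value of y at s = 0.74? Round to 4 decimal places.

1.0501

Heun: k1 = f(s_n, y_n); k2 = f(s_n + h, y_n + h·k1); y_{n+1} = y_n + (h/2)·(k1 + k2).
s=0.000000, y=1.400000:
  k1 = f(0.000000, 1.400000) = -1.352400
  k2 = f(0.370000, 0.899612) = -0.188418
  y ← 1.400000 + (0.37/2)·(-1.352400 + (-0.188418)) = 1.114949
s=0.370000, y=1.114949:
  k1 = f(0.370000, 1.114949) = -0.487746
  k2 = f(0.740000, 0.934483) = 0.137452
  y ← 1.114949 + (0.37/2)·(-0.487746 + 0.137452) = 1.050144
y(0.74) ≈ 1.0501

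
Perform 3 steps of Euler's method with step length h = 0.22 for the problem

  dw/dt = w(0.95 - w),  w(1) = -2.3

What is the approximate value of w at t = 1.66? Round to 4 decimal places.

-24.6676

Euler: w_{n+1} = w_n + h·f(t_n, w_n).
t=1.000000, w=-2.300000: f=-7.475000 → w ← -2.300000 + 0.22·(-7.475000) = -3.944500
t=1.220000, w=-3.944500: f=-19.306355 → w ← -3.944500 + 0.22·(-19.306355) = -8.191898
t=1.440000, w=-8.191898: f=-74.889499 → w ← -8.191898 + 0.22·(-74.889499) = -24.667588
w(1.66) ≈ -24.6676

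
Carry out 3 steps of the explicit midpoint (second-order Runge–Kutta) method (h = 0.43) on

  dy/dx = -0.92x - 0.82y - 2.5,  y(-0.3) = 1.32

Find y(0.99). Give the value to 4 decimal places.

Midpoint: k1 = f(x_n, y_n); k2 = f(x_n + h/2, y_n + (h/2)·k1); y_{n+1} = y_n + h·k2.
x=-0.300000, y=1.320000:
  k1 = f(-0.300000, 1.320000) = -3.306400
  k2 = f(-0.085000, 0.609124) = -2.921282
  y ← 1.320000 + 0.43·(-2.921282) = 0.063849
x=0.130000, y=0.063849:
  k1 = f(0.130000, 0.063849) = -2.671956
  k2 = f(0.345000, -0.510622) = -2.398690
  y ← 0.063849 + 0.43·(-2.398690) = -0.967588
x=0.560000, y=-0.967588:
  k1 = f(0.560000, -0.967588) = -2.221778
  k2 = f(0.775000, -1.445270) = -2.027878
  y ← -0.967588 + 0.43·(-2.027878) = -1.839576
y(0.99) ≈ -1.8396

-1.8396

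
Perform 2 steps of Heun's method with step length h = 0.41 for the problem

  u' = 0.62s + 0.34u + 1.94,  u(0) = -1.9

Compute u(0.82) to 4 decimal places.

-0.4569

Heun: k1 = f(s_n, u_n); k2 = f(s_n + h, u_n + h·k1); u_{n+1} = u_n + (h/2)·(k1 + k2).
s=0.000000, u=-1.900000:
  k1 = f(0.000000, -1.900000) = 1.294000
  k2 = f(0.410000, -1.369460) = 1.728584
  u ← -1.900000 + (0.41/2)·(1.294000 + 1.728584) = -1.280370
s=0.410000, u=-1.280370:
  k1 = f(0.410000, -1.280370) = 1.758874
  k2 = f(0.820000, -0.559232) = 2.258261
  u ← -1.280370 + (0.41/2)·(1.758874 + 2.258261) = -0.456858
u(0.82) ≈ -0.4569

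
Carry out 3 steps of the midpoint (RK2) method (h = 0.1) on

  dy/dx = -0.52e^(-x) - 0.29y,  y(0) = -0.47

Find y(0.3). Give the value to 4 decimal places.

-0.5595

Midpoint: k1 = f(x_n, y_n); k2 = f(x_n + h/2, y_n + (h/2)·k1); y_{n+1} = y_n + h·k2.
x=0.000000, y=-0.470000:
  k1 = f(0.000000, -0.470000) = -0.383700
  k2 = f(0.050000, -0.489185) = -0.352776
  y ← -0.470000 + 0.1·(-0.352776) = -0.505278
x=0.100000, y=-0.505278:
  k1 = f(0.100000, -0.505278) = -0.323985
  k2 = f(0.150000, -0.521477) = -0.296340
  y ← -0.505278 + 0.1·(-0.296340) = -0.534912
x=0.200000, y=-0.534912:
  k1 = f(0.200000, -0.534912) = -0.270616
  k2 = f(0.250000, -0.548442) = -0.245928
  y ← -0.534912 + 0.1·(-0.245928) = -0.559504
y(0.3) ≈ -0.5595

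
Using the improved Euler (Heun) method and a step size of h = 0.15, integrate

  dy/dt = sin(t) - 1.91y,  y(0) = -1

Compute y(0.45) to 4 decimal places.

Heun: k1 = f(t_n, y_n); k2 = f(t_n + h, y_n + h·k1); y_{n+1} = y_n + (h/2)·(k1 + k2).
t=0.000000, y=-1.000000:
  k1 = f(0.000000, -1.000000) = 1.910000
  k2 = f(0.150000, -0.713500) = 1.512223
  y ← -1.000000 + (0.15/2)·(1.910000 + 1.512223) = -0.743333
t=0.150000, y=-0.743333:
  k1 = f(0.150000, -0.743333) = 1.569205
  k2 = f(0.300000, -0.507953) = 1.265710
  y ← -0.743333 + (0.15/2)·(1.569205 + 1.265710) = -0.530715
t=0.300000, y=-0.530715:
  k1 = f(0.300000, -0.530715) = 1.309185
  k2 = f(0.450000, -0.334337) = 1.073549
  y ← -0.530715 + (0.15/2)·(1.309185 + 1.073549) = -0.352010
y(0.45) ≈ -0.3520

-0.3520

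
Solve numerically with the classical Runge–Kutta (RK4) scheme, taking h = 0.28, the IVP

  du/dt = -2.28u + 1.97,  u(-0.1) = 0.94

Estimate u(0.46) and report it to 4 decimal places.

RK4: k1 = f(t_n, u_n); k2 = f(t_n + h/2, u_n + (h/2)·k1); k3 = f(t_n + h/2, u_n + (h/2)·k2); k4 = f(t_n + h, u_n + h·k3); u_{n+1} = u_n + (h/6)·(k1 + 2k2 + 2k3 + k4).
t=-0.100000, u=0.940000:
  k1 = f(-0.100000, 0.940000) = -0.173200
  k2 = f(0.040000, 0.915752) = -0.117915
  k3 = f(0.040000, 0.923492) = -0.135562
  k4 = f(0.180000, 0.902043) = -0.086657
  u ← 0.940000 + (0.28/6)·(k1 + 2k2 + 2k3 + k4) = 0.904216
t=0.180000, u=0.904216:
  k1 = f(0.180000, 0.904216) = -0.091611
  k2 = f(0.320000, 0.891390) = -0.062369
  k3 = f(0.320000, 0.895484) = -0.071703
  k4 = f(0.460000, 0.884139) = -0.045836
  u ← 0.904216 + (0.28/6)·(k1 + 2k2 + 2k3 + k4) = 0.885288
u(0.46) ≈ 0.8853

0.8853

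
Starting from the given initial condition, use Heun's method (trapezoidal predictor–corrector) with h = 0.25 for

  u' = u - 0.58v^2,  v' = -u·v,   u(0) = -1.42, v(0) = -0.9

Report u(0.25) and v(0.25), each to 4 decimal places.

-2.0006, -1.3482

Heun on (u,v): k1 = f(x_n, state_n); k2 = f(x_n + h, state_n + h·k1); state_{n+1} = state_n + (h/2)·(k1 + k2).
0.000000: (-1.420000, -0.900000)
  k1 = (-1.889800, -1.278000)
  predictor → (-1.892450, -1.219500)
  k2 = (-2.755015, -2.307843)
  → (-2.000602, -1.348230)
(u(0.25), v(0.25)) ≈ (-2.0006, -1.3482)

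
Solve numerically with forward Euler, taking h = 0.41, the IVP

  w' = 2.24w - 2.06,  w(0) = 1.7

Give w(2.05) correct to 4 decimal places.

21.1960

Euler: w_{n+1} = w_n + h·f(s_n, w_n).
s=0.000000, w=1.700000: f=1.748000 → w ← 1.700000 + 0.41·1.748000 = 2.416680
s=0.410000, w=2.416680: f=3.353363 → w ← 2.416680 + 0.41·3.353363 = 3.791559
s=0.820000, w=3.791559: f=6.433092 → w ← 3.791559 + 0.41·6.433092 = 6.429127
s=1.230000, w=6.429127: f=12.341244 → w ← 6.429127 + 0.41·12.341244 = 11.489037
s=1.640000, w=11.489037: f=23.675442 → w ← 11.489037 + 0.41·23.675442 = 21.195968
w(2.05) ≈ 21.1960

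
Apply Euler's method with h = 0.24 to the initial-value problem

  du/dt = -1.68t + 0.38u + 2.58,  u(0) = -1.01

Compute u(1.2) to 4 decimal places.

1.0920

Euler: u_{n+1} = u_n + h·f(t_n, u_n).
t=0.000000, u=-1.010000: f=2.196200 → u ← -1.010000 + 0.24·2.196200 = -0.482912
t=0.240000, u=-0.482912: f=1.993293 → u ← -0.482912 + 0.24·1.993293 = -0.004522
t=0.480000, u=-0.004522: f=1.771882 → u ← -0.004522 + 0.24·1.771882 = 0.420730
t=0.720000, u=0.420730: f=1.530277 → u ← 0.420730 + 0.24·1.530277 = 0.787997
t=0.960000, u=0.787997: f=1.266639 → u ← 0.787997 + 0.24·1.266639 = 1.091990
u(1.2) ≈ 1.0920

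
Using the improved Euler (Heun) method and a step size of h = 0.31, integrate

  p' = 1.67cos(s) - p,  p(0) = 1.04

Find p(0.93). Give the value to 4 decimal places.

Heun: k1 = f(s_n, p_n); k2 = f(s_n + h, p_n + h·k1); p_{n+1} = p_n + (h/2)·(k1 + k2).
s=0.000000, p=1.040000:
  k1 = f(0.000000, 1.040000) = 0.630000
  k2 = f(0.310000, 1.235300) = 0.355097
  p ← 1.040000 + (0.31/2)·(0.630000 + 0.355097) = 1.192690
s=0.310000, p=1.192690:
  k1 = f(0.310000, 1.192690) = 0.397707
  k2 = f(0.620000, 1.315979) = 0.043198
  p ← 1.192690 + (0.31/2)·(0.397707 + 0.043198) = 1.261030
s=0.620000, p=1.261030:
  k1 = f(0.620000, 1.261030) = 0.098147
  k2 = f(0.930000, 1.291456) = -0.293073
  p ← 1.261030 + (0.31/2)·(0.098147 + (-0.293073)) = 1.230817
p(0.93) ≈ 1.2308

1.2308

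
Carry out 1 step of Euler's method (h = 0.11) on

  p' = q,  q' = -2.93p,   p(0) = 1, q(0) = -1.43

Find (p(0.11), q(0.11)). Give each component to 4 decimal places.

0.8427, -1.7523

Euler on (p,q): p_{n+1} = p_n + h·p', q_{n+1} = q_n + h·q'.
0.000000: (1.000000, -1.430000); f=(-1.430000, -2.930000) → (0.842700, -1.752300)
(p(0.11), q(0.11)) ≈ (0.8427, -1.7523)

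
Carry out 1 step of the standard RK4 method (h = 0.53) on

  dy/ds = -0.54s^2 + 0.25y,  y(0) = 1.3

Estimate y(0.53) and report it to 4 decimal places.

1.4565

RK4: k1 = f(s_n, y_n); k2 = f(s_n + h/2, y_n + (h/2)·k1); k3 = f(s_n + h/2, y_n + (h/2)·k2); k4 = f(s_n + h, y_n + h·k3); y_{n+1} = y_n + (h/6)·(k1 + 2k2 + 2k3 + k4).
s=0.000000, y=1.300000:
  k1 = f(0.000000, 1.300000) = 0.325000
  k2 = f(0.265000, 1.386125) = 0.308610
  k3 = f(0.265000, 1.381782) = 0.307524
  k4 = f(0.530000, 1.462988) = 0.214061
  y ← 1.300000 + (0.53/6)·(k1 + 2k2 + 2k3 + k4) = 1.456467
y(0.53) ≈ 1.4565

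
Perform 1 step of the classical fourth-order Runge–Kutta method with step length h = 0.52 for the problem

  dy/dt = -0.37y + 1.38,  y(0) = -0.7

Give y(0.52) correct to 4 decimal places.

RK4: k1 = f(t_n, y_n); k2 = f(t_n + h/2, y_n + (h/2)·k1); k3 = f(t_n + h/2, y_n + (h/2)·k2); k4 = f(t_n + h, y_n + h·k3); y_{n+1} = y_n + (h/6)·(k1 + 2k2 + 2k3 + k4).
t=0.000000, y=-0.700000:
  k1 = f(0.000000, -0.700000) = 1.639000
  k2 = f(0.260000, -0.273860) = 1.481328
  k3 = f(0.260000, -0.314855) = 1.496496
  k4 = f(0.520000, 0.078178) = 1.351074
  y ← -0.700000 + (0.52/6)·(k1 + 2k2 + 2k3 + k4) = 0.075296
y(0.52) ≈ 0.0753

0.0753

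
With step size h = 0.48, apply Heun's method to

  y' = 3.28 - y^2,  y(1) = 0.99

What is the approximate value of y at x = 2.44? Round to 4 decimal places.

Heun: k1 = f(x_n, y_n); k2 = f(x_n + h, y_n + h·k1); y_{n+1} = y_n + (h/2)·(k1 + k2).
x=1.000000, y=0.990000:
  k1 = f(1.000000, 0.990000) = 2.299900
  k2 = f(1.480000, 2.093952) = -1.104635
  y ← 0.990000 + (0.48/2)·(2.299900 + (-1.104635)) = 1.276864
x=1.480000, y=1.276864:
  k1 = f(1.480000, 1.276864) = 1.649619
  k2 = f(1.960000, 2.068681) = -0.999441
  y ← 1.276864 + (0.48/2)·(1.649619 + (-0.999441)) = 1.432906
x=1.960000, y=1.432906:
  k1 = f(1.960000, 1.432906) = 1.226779
  k2 = f(2.440000, 2.021760) = -0.807515
  y ← 1.432906 + (0.48/2)·(1.226779 + (-0.807515)) = 1.533530
y(2.44) ≈ 1.5335

1.5335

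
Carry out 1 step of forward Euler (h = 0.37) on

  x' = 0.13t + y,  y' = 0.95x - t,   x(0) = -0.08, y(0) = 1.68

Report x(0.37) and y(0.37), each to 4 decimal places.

Euler on (x,y): x_{n+1} = x_n + h·x', y_{n+1} = y_n + h·y'.
0.000000: (-0.080000, 1.680000); f=(1.680000, -0.076000) → (0.541600, 1.651880)
(x(0.37), y(0.37)) ≈ (0.5416, 1.6519)

0.5416, 1.6519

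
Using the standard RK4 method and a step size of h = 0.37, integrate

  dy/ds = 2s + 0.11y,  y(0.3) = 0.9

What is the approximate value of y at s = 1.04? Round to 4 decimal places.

2.0017

RK4: k1 = f(s_n, y_n); k2 = f(s_n + h/2, y_n + (h/2)·k1); k3 = f(s_n + h/2, y_n + (h/2)·k2); k4 = f(s_n + h, y_n + h·k3); y_{n+1} = y_n + (h/6)·(k1 + 2k2 + 2k3 + k4).
s=0.300000, y=0.900000:
  k1 = f(0.300000, 0.900000) = 0.699000
  k2 = f(0.485000, 1.029315) = 1.083225
  k3 = f(0.485000, 1.100397) = 1.091044
  k4 = f(0.670000, 1.303686) = 1.483405
  y ← 0.900000 + (0.37/6)·(k1 + 2k2 + 2k3 + k4) = 1.302741
s=0.670000, y=1.302741:
  k1 = f(0.670000, 1.302741) = 1.483302
  k2 = f(0.855000, 1.577152) = 1.883487
  k3 = f(0.855000, 1.651186) = 1.891631
  k4 = f(1.040000, 2.002645) = 2.300291
  y ← 1.302741 + (0.37/6)·(k1 + 2k2 + 2k3 + k4) = 2.001661
y(1.04) ≈ 2.0017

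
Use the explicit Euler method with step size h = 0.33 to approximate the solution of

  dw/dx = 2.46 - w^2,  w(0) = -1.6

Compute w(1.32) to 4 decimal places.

Euler: w_{n+1} = w_n + h·f(x_n, w_n).
x=0.000000, w=-1.600000: f=-0.100000 → w ← -1.600000 + 0.33·(-0.100000) = -1.633000
x=0.330000, w=-1.633000: f=-0.206689 → w ← -1.633000 + 0.33·(-0.206689) = -1.701207
x=0.660000, w=-1.701207: f=-0.434107 → w ← -1.701207 + 0.33·(-0.434107) = -1.844463
x=0.990000, w=-1.844463: f=-0.942042 → w ← -1.844463 + 0.33·(-0.942042) = -2.155336
w(1.32) ≈ -2.1553

-2.1553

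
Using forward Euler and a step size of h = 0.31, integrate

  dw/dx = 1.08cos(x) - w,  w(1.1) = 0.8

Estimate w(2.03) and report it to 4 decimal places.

0.3223

Euler: w_{n+1} = w_n + h·f(x_n, w_n).
x=1.100000, w=0.800000: f=-0.310116 → w ← 0.800000 + 0.31·(-0.310116) = 0.703864
x=1.410000, w=0.703864: f=-0.530951 → w ← 0.703864 + 0.31·(-0.530951) = 0.539269
x=1.720000, w=0.539269: f=-0.699812 → w ← 0.539269 + 0.31·(-0.699812) = 0.322327
w(2.03) ≈ 0.3223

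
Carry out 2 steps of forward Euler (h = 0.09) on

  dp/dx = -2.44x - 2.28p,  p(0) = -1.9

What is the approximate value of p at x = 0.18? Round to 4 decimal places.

Euler: p_{n+1} = p_n + h·f(x_n, p_n).
x=0.000000, p=-1.900000: f=4.332000 → p ← -1.900000 + 0.09·4.332000 = -1.510120
x=0.090000, p=-1.510120: f=3.223474 → p ← -1.510120 + 0.09·3.223474 = -1.220007
p(0.18) ≈ -1.2200

-1.2200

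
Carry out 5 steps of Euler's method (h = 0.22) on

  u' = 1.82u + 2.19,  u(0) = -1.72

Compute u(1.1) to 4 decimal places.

Euler: u_{n+1} = u_n + h·f(t_n, u_n).
t=0.000000, u=-1.720000: f=-0.940400 → u ← -1.720000 + 0.22·(-0.940400) = -1.926888
t=0.220000, u=-1.926888: f=-1.316936 → u ← -1.926888 + 0.22·(-1.316936) = -2.216614
t=0.440000, u=-2.216614: f=-1.844237 → u ← -2.216614 + 0.22·(-1.844237) = -2.622346
t=0.660000, u=-2.622346: f=-2.582670 → u ← -2.622346 + 0.22·(-2.582670) = -3.190534
t=0.880000, u=-3.190534: f=-3.616771 → u ← -3.190534 + 0.22·(-3.616771) = -3.986223
u(1.1) ≈ -3.9862

-3.9862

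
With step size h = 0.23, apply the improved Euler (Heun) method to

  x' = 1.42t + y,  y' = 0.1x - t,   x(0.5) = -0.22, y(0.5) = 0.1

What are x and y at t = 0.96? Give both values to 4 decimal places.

0.2365, -0.2363

Heun on (x,y): k1 = f(t_n, state_n); k2 = f(t_n + h, state_n + h·k1); state_{n+1} = state_n + (h/2)·(k1 + k2).
0.500000: (-0.220000, 0.100000)
  k1 = (0.810000, -0.522000)
  predictor → (-0.033700, -0.020060)
  k2 = (1.016540, -0.733370)
  → (-0.009948, -0.044368)
0.730000: (-0.009948, -0.044368)
  k1 = (0.992232, -0.730995)
  predictor → (0.218266, -0.212496)
  k2 = (1.150704, -0.938173)
  → (0.236490, -0.236322)
(x(0.96), y(0.96)) ≈ (0.2365, -0.2363)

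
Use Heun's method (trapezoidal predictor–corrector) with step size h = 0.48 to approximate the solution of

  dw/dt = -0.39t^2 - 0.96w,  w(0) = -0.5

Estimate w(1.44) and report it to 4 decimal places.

-0.4472

Heun: k1 = f(t_n, w_n); k2 = f(t_n + h, w_n + h·k1); w_{n+1} = w_n + (h/2)·(k1 + k2).
t=0.000000, w=-0.500000:
  k1 = f(0.000000, -0.500000) = 0.480000
  k2 = f(0.480000, -0.269600) = 0.168960
  w ← -0.500000 + (0.48/2)·(0.480000 + 0.168960) = -0.344250
t=0.480000, w=-0.344250:
  k1 = f(0.480000, -0.344250) = 0.240624
  k2 = f(0.960000, -0.228750) = -0.139824
  w ← -0.344250 + (0.48/2)·(0.240624 + (-0.139824)) = -0.320058
t=0.960000, w=-0.320058:
  k1 = f(0.960000, -0.320058) = -0.052169
  k2 = f(1.440000, -0.345099) = -0.477409
  w ← -0.320058 + (0.48/2)·(-0.052169 + (-0.477409)) = -0.447156
w(1.44) ≈ -0.4472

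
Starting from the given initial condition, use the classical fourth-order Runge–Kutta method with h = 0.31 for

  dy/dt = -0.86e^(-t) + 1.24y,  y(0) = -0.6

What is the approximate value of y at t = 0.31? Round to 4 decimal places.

RK4: k1 = f(t_n, y_n); k2 = f(t_n + h/2, y_n + (h/2)·k1); k3 = f(t_n + h/2, y_n + (h/2)·k2); k4 = f(t_n + h, y_n + h·k3); y_{n+1} = y_n + (h/6)·(k1 + 2k2 + 2k3 + k4).
t=0.000000, y=-0.600000:
  k1 = f(0.000000, -0.600000) = -1.604000
  k2 = f(0.155000, -0.848620) = -1.788806
  k3 = f(0.155000, -0.877265) = -1.824326
  k4 = f(0.310000, -1.165541) = -2.076035
  y ← -0.600000 + (0.31/6)·(k1 + 2k2 + 2k3 + k4) = -1.163492
y(0.31) ≈ -1.1635

-1.1635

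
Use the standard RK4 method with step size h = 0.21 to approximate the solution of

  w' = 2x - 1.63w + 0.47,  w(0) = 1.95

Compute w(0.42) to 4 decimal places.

RK4: k1 = f(x_n, w_n); k2 = f(x_n + h/2, w_n + (h/2)·k1); k3 = f(x_n + h/2, w_n + (h/2)·k2); k4 = f(x_n + h, w_n + h·k3); w_{n+1} = w_n + (h/6)·(k1 + 2k2 + 2k3 + k4).
x=0.000000, w=1.950000:
  k1 = f(0.000000, 1.950000) = -2.708500
  k2 = f(0.105000, 1.665607) = -2.034940
  k3 = f(0.105000, 1.736331) = -2.150220
  k4 = f(0.210000, 1.498454) = -1.552480
  w ← 1.950000 + (0.21/6)·(k1 + 2k2 + 2k3 + k4) = 1.507904
x=0.210000, w=1.507904:
  k1 = f(0.210000, 1.507904) = -1.567884
  k2 = f(0.315000, 1.343277) = -1.089541
  k3 = f(0.315000, 1.393503) = -1.171409
  k4 = f(0.420000, 1.261909) = -0.746911
  w ← 1.507904 + (0.21/6)·(k1 + 2k2 + 2k3 + k4) = 1.268620
w(0.42) ≈ 1.2686

1.2686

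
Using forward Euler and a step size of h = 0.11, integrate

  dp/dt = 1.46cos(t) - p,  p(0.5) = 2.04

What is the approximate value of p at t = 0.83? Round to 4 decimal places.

1.7877

Euler: p_{n+1} = p_n + h·f(t_n, p_n).
t=0.500000, p=2.040000: f=-0.758729 → p ← 2.040000 + 0.11·(-0.758729) = 1.956540
t=0.610000, p=1.956540: f=-0.759854 → p ← 1.956540 + 0.11·(-0.759854) = 1.872956
t=0.720000, p=1.872956: f=-0.775319 → p ← 1.872956 + 0.11·(-0.775319) = 1.787671
p(0.83) ≈ 1.7877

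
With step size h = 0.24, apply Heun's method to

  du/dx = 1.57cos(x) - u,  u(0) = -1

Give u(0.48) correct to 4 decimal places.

-0.0587

Heun: k1 = f(x_n, u_n); k2 = f(x_n + h, u_n + h·k1); u_{n+1} = u_n + (h/2)·(k1 + k2).
x=0.000000, u=-1.000000:
  k1 = f(0.000000, -1.000000) = 2.570000
  k2 = f(0.240000, -0.383200) = 1.908201
  u ← -1.000000 + (0.24/2)·(2.570000 + 1.908201) = -0.462616
x=0.240000, u=-0.462616:
  k1 = f(0.240000, -0.462616) = 1.987617
  k2 = f(0.480000, 0.014412) = 1.378170
  u ← -0.462616 + (0.24/2)·(1.987617 + 1.378170) = -0.058722
u(0.48) ≈ -0.0587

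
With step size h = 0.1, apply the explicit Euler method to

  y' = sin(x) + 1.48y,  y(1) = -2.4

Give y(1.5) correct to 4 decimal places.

-4.1724

Euler: y_{n+1} = y_n + h·f(x_n, y_n).
x=1.000000, y=-2.400000: f=-2.710529 → y ← -2.400000 + 0.1·(-2.710529) = -2.671053
x=1.100000, y=-2.671053: f=-3.061951 → y ← -2.671053 + 0.1·(-3.061951) = -2.977248
x=1.200000, y=-2.977248: f=-3.474288 → y ← -2.977248 + 0.1·(-3.474288) = -3.324677
x=1.300000, y=-3.324677: f=-3.956963 → y ← -3.324677 + 0.1·(-3.956963) = -3.720373
x=1.400000, y=-3.720373: f=-4.520703 → y ← -3.720373 + 0.1·(-4.520703) = -4.172443
y(1.5) ≈ -4.1724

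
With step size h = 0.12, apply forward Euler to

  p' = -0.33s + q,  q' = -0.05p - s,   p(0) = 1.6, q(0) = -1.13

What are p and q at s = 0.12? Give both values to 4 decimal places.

1.4644, -1.1396

Euler on (p,q): p_{n+1} = p_n + h·p', q_{n+1} = q_n + h·q'.
0.000000: (1.600000, -1.130000); f=(-1.130000, -0.080000) → (1.464400, -1.139600)
(p(0.12), q(0.12)) ≈ (1.4644, -1.1396)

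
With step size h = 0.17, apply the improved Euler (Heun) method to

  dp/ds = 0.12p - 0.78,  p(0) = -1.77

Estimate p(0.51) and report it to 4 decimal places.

-2.2919

Heun: k1 = f(s_n, p_n); k2 = f(s_n + h, p_n + h·k1); p_{n+1} = p_n + (h/2)·(k1 + k2).
s=0.000000, p=-1.770000:
  k1 = f(0.000000, -1.770000) = -0.992400
  k2 = f(0.170000, -1.938708) = -1.012645
  p ← -1.770000 + (0.17/2)·(-0.992400 + (-1.012645)) = -1.940429
s=0.170000, p=-1.940429:
  k1 = f(0.170000, -1.940429) = -1.012851
  k2 = f(0.340000, -2.112614) = -1.033514
  p ← -1.940429 + (0.17/2)·(-1.012851 + (-1.033514)) = -2.114370
s=0.340000, p=-2.114370:
  k1 = f(0.340000, -2.114370) = -1.033724
  k2 = f(0.510000, -2.290103) = -1.054812
  p ← -2.114370 + (0.17/2)·(-1.033724 + (-1.054812)) = -2.291895
p(0.51) ≈ -2.2919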